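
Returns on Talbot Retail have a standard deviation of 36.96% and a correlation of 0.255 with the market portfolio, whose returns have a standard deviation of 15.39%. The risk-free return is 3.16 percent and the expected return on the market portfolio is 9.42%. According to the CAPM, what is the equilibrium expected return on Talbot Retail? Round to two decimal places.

6.99%

β = ρ × σ_i / σ_m = 0.255 × 36.96% / 15.39% = 0.6124
MRP = 9.42% − 3.16% = 6.26%
E(R) = 3.16% + 0.6124 × 6.26% = 6.99%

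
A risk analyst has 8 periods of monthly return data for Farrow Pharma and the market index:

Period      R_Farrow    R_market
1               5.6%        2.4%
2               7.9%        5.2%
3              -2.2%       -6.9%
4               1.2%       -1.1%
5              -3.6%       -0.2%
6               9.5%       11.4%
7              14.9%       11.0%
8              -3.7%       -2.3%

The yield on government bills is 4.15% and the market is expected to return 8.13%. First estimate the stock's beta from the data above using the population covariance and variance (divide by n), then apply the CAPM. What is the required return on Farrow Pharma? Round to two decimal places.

Mean R_i = (5.6 + 7.9 − 2.2 + 1.2 − 3.6 + 9.5 + 14.9 − 3.7) / 8 = 3.7000%
Mean R_m = (2.4 + 5.2 − 6.9 − 1.1 − 0.2 + 11.4 + 11.0 − 2.3) / 8 = 2.4375%
Σ(R_i − R̄_i)(R_m − R̄_m) = 277.6600  ⇒  Cov = 277.6600 / 8 = 34.7075
Σ(R_m − R̄_m)² = 290.3788  ⇒  Var(R_m) = 290.3788 / 8 = 36.2974
β = Cov / Var(R_m) = 34.7075 / 36.2974 = 0.9562
MRP = 8.13% − 4.15% = 3.98%
E(R) = R_f + β × MRP = 4.15% + 0.9562 × 3.98% = 7.96%

7.96%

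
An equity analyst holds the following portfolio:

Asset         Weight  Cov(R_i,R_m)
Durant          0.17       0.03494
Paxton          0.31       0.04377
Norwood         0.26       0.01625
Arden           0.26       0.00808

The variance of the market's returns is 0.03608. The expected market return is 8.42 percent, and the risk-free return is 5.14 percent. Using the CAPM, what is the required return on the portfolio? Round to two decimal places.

7.49%

β_Durant = 0.03494 / 0.03608 = 0.9684
β_Paxton = 0.04377 / 0.03608 = 1.2131
β_Norwood = 0.01625 / 0.03608 = 0.4504
β_Arden = 0.00808 / 0.03608 = 0.2239
β_P = Σ w_i β_i = 0.17×0.9684 + 0.31×1.2131 + 0.26×0.4504 + 0.26×0.2239 = 0.7160
MRP = 8.42% − 5.14% = 3.28%
E(R_P) = R_f + β_P × MRP = 5.14% + 0.7160 × 3.28% = 7.49%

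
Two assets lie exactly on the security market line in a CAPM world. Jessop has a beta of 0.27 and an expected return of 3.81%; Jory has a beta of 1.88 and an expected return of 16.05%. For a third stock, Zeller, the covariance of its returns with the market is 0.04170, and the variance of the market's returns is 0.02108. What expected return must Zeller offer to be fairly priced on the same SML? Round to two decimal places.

MRP = (16.05% − 3.81%) / (1.88 − 0.27) = 7.6025%
R_f = 3.81% − 0.27 × 7.6025% = 1.7573%
β_Zeller = Cov / Var(R_m) = 0.04170 / 0.02108 = 1.9782
E(R_Zeller) = R_f + β × MRP = 1.7573% + 1.9782 × 7.6025% = 16.80%

16.80%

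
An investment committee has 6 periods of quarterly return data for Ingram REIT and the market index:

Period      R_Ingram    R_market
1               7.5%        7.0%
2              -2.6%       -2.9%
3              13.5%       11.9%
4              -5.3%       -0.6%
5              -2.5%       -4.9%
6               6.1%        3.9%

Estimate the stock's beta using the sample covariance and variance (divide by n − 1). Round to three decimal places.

1.077

Mean R_i = (7.5 − 2.6 + 13.5 − 5.3 − 2.5 + 6.1) / 6 = 2.7833%
Mean R_m = (7.0 − 2.9 + 11.9 − 0.6 − 4.9 + 3.9) / 6 = 2.4000%
Σ(R_i − R̄_i)(R_m − R̄_m) = 219.8300  ⇒  Cov = 219.8300 / 5 = 43.9660
Σ(R_m − R̄_m)² = 204.0400  ⇒  Var(R_m) = 204.0400 / 5 = 40.8080
β = Cov / Var(R_m) = 43.9660 / 40.8080 = 1.0774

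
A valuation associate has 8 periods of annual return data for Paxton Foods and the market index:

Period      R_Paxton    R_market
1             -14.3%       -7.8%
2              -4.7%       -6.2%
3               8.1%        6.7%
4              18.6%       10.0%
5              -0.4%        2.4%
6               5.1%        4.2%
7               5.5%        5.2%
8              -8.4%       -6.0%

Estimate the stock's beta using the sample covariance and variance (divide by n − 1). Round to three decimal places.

Mean R_i = (-14.3 − 4.7 + 8.1 + 18.6 − 0.4 + 5.1 + 5.5 − 8.4) / 8 = 1.1875%
Mean R_m = (-7.8 − 6.2 + 6.7 + 10.0 + 2.4 + 4.2 + 5.2 − 6.0) / 8 = 1.0625%
Σ(R_i − R̄_i)(R_m − R̄_m) = 470.3163  ⇒  Cov = 470.3163 / 7 = 67.1880
Σ(R_m − R̄_m)² = 321.5788  ⇒  Var(R_m) = 321.5788 / 7 = 45.9398
β = Cov / Var(R_m) = 67.1880 / 45.9398 = 1.4625

1.463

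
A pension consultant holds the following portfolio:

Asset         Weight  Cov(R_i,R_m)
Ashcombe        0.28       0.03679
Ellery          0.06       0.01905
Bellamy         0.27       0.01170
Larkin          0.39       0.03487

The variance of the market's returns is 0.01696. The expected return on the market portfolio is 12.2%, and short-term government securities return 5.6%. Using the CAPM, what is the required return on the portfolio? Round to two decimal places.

β_Ashcombe = 0.03679 / 0.01696 = 2.1692
β_Ellery = 0.01905 / 0.01696 = 1.1232
β_Bellamy = 0.01170 / 0.01696 = 0.6899
β_Larkin = 0.03487 / 0.01696 = 2.0560
β_P = Σ w_i β_i = 0.28×2.1692 + 0.06×1.1232 + 0.27×0.6899 + 0.39×2.0560 = 1.6629
MRP = 12.2% − 5.6% = 6.60%
E(R_P) = R_f + β_P × MRP = 5.6% + 1.6629 × 6.6% = 16.58%

16.58%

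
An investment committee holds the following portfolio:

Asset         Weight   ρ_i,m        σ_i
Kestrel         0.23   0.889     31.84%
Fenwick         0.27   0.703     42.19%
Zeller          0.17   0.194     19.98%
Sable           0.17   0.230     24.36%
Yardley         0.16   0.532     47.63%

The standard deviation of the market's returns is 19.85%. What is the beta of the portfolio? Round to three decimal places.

1.017

β_Kestrel = 0.889 × 31.84% / 19.85% = 1.4260
β_Fenwick = 0.703 × 42.19% / 19.85% = 1.4942
β_Zeller = 0.194 × 19.98% / 19.85% = 0.1953
β_Sable = 0.230 × 24.36% / 19.85% = 0.2823
β_Yardley = 0.532 × 47.63% / 19.85% = 1.2765
β_P = Σ w_i β_i = 0.23×1.4260 + 0.27×1.4942 + 0.17×0.1953 + 0.17×0.2823 + 0.16×1.2765 = 1.0168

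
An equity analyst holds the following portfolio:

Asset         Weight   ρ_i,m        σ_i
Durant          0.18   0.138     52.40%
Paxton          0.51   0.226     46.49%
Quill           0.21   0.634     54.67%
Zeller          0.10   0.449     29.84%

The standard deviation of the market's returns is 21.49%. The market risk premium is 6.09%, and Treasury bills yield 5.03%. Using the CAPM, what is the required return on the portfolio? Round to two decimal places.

9.36%

β_Durant = 0.138 × 52.40% / 21.49% = 0.3365
β_Paxton = 0.226 × 46.49% / 21.49% = 0.4889
β_Quill = 0.634 × 54.67% / 21.49% = 1.6129
β_Zeller = 0.449 × 29.84% / 21.49% = 0.6235
β_P = Σ w_i β_i = 0.18×0.3365 + 0.51×0.4889 + 0.21×1.6129 + 0.10×0.6235 = 0.7110
E(R_P) = R_f + β_P × MRP = 5.03% + 0.7110 × 6.09% = 9.36%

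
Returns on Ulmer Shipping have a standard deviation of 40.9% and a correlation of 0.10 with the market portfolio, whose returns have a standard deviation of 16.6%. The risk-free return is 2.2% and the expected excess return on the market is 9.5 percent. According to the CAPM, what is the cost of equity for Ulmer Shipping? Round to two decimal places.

β = ρ × σ_i / σ_m = 0.10 × 40.9% / 16.6% = 0.2464
E(R) = 2.2% + 0.2464 × 9.5% = 4.54%

4.54%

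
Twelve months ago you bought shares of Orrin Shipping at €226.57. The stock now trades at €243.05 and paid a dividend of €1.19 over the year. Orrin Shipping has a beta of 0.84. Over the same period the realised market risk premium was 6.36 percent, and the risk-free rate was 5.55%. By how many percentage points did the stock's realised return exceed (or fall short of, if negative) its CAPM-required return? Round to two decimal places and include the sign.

Realised HPR = (P1 + D1 − P0) / P0 = (243.05 + 1.19 − 226.57) / 226.57 = 17.67 / 226.57 = 7.7989%
CAPM required = R_f + β·MRP = 5.55% + 0.84 × 6.36% = 10.8924%
α = realised − required = 7.7989% − 10.8924% = -3.09%

-3.09%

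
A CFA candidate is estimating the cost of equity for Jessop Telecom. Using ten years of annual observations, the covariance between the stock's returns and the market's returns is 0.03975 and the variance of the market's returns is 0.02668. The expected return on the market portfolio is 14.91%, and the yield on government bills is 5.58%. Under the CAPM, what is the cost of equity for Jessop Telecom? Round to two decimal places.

β = Cov(R_i, R_m) / Var(R_m) = 0.03975 / 0.02668 = 1.4899
MRP = 14.91% − 5.58% = 9.33%
E(R) = R_f + β × MRP = 5.58% + 1.4899 × 9.33% = 19.48%

19.48%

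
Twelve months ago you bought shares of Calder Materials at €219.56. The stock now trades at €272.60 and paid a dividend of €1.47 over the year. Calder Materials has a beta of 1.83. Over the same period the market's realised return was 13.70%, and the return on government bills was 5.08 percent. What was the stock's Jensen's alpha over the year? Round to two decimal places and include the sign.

Realised HPR = (P1 + D1 − P0) / P0 = (272.60 + 1.47 − 219.56) / 219.56 = 54.51 / 219.56 = 24.8269%
MRP = 13.70% − 5.08% = 8.62%
CAPM required = R_f + β·MRP = 5.08% + 1.83 × 8.62% = 20.8546%
α = realised − required = 24.8269% − 20.8546% = +3.97%

+3.97%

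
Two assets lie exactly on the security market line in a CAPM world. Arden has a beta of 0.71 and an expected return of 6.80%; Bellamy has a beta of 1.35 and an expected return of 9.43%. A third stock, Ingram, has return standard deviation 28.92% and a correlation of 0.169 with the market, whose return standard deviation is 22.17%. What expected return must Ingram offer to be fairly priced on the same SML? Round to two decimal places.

MRP = (9.43% − 6.80%) / (1.35 − 0.71) = 4.1094%
R_f = 6.80% − 0.71 × 4.1094% = 3.8823%
β_Ingram = ρ·σ_i/σ_m = 0.169 × 28.92 / 22.17 = 0.2205
E(R_Ingram) = R_f + β × MRP = 3.8823% + 0.2205 × 4.1094% = 4.79%

4.79%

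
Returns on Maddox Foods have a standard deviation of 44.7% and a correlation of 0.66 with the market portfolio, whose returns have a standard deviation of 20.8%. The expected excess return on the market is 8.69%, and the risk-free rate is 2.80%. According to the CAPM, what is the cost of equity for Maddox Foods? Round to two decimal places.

15.13%

β = ρ × σ_i / σ_m = 0.66 × 44.7% / 20.8% = 1.4184
E(R) = 2.80% + 1.4184 × 8.69% = 15.13%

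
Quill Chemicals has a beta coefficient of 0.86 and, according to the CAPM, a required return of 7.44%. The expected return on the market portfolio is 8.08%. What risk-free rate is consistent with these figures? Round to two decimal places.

E(R) = R_f + β(E(R_m) − R_f) = R_f(1 − β) + β·E(R_m)
7.44% = R_f × (1 − 0.86) + 0.86 × 8.08%
7.44% = R_f × 0.14 + 6.9488%
R_f = (7.44% − 6.9488%) / 0.14 = 3.51%

3.51%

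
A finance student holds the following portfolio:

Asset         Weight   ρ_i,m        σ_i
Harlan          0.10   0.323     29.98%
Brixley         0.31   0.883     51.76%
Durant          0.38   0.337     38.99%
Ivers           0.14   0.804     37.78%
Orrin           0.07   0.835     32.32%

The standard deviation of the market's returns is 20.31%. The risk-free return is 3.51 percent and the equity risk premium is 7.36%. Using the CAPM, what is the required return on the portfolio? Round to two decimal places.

β_Harlan = 0.323 × 29.98% / 20.31% = 0.4768
β_Brixley = 0.883 × 51.76% / 20.31% = 2.2503
β_Durant = 0.337 × 38.99% / 20.31% = 0.6470
β_Ivers = 0.804 × 37.78% / 20.31% = 1.4956
β_Orrin = 0.835 × 32.32% / 20.31% = 1.3288
β_P = Σ w_i β_i = 0.10×0.4768 + 0.31×2.2503 + 0.38×0.6470 + 0.14×1.4956 + 0.07×1.3288 = 1.2935
E(R_P) = R_f + β_P × MRP = 3.51% + 1.2935 × 7.36% = 13.03%

13.03%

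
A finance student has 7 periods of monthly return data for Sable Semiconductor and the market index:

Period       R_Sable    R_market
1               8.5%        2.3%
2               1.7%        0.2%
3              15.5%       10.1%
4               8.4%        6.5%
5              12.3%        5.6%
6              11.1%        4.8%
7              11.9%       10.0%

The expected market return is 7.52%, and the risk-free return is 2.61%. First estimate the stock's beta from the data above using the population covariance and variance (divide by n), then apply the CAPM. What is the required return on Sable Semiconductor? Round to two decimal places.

7.49%

Mean R_i = (8.5 + 1.7 + 15.5 + 8.4 + 12.3 + 11.1 + 11.9) / 7 = 9.9143%
Mean R_m = (2.3 + 0.2 + 10.1 + 6.5 + 5.6 + 4.8 + 10.0) / 7 = 5.6429%
Σ(R_i − R̄_i)(R_m − R̄_m) = 80.5857  ⇒  Cov = 80.5857 / 7 = 11.5122
Σ(R_m − R̄_m)² = 81.0971  ⇒  Var(R_m) = 81.0971 / 7 = 11.5853
β = Cov / Var(R_m) = 11.5122 / 11.5853 = 0.9937
MRP = 7.52% − 2.61% = 4.91%
E(R) = R_f + β × MRP = 2.61% + 0.9937 × 4.91% = 7.49%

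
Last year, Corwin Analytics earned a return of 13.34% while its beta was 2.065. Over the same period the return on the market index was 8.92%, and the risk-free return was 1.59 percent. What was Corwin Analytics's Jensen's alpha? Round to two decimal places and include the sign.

-3.39%

Market excess return = 8.92% − 1.59% = 7.33%
CAPM benchmark = R_f + β(R_m − R_f) = 1.59% + 2.065 × 7.33% = 16.72645%
α = actual − benchmark = 13.34% − 16.72645% = -3.39%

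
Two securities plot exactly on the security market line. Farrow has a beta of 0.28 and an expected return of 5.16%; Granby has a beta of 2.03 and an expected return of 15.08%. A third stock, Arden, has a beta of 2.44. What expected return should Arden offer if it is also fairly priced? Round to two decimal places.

MRP (SML slope) = (15.08% − 5.16%) / (2.03 − 0.28) = 9.92% / 1.75 = 5.6686%
R_f (intercept) = 5.16% − 0.28 × 5.6686% = 3.5728%
E(R_Arden) = R_f + β × MRP = 3.5728% + 2.44 × 5.6686% = 17.40%

17.40%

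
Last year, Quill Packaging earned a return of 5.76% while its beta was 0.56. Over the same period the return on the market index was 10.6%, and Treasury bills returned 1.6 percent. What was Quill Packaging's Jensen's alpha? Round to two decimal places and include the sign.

Market excess return = 10.6% − 1.6% = 9.00%
CAPM benchmark = R_f + β(R_m − R_f) = 1.6% + 0.56 × 9.0% = 6.6400%
α = actual − benchmark = 5.76% − 6.6400% = -0.88%

-0.88%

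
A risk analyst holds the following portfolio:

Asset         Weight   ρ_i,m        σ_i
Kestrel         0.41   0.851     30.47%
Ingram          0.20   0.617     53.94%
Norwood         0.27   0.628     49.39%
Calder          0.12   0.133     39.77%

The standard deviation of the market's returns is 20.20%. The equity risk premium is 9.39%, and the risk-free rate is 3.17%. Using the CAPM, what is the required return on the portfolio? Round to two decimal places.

15.39%

β_Kestrel = 0.851 × 30.47% / 20.20% = 1.2837
β_Ingram = 0.617 × 53.94% / 20.20% = 1.6476
β_Norwood = 0.628 × 49.39% / 20.20% = 1.5355
β_Calder = 0.133 × 39.77% / 20.20% = 0.2619
β_P = Σ w_i β_i = 0.41×1.2837 + 0.20×1.6476 + 0.27×1.5355 + 0.12×0.2619 = 1.3019
E(R_P) = R_f + β_P × MRP = 3.17% + 1.3019 × 9.39% = 15.39%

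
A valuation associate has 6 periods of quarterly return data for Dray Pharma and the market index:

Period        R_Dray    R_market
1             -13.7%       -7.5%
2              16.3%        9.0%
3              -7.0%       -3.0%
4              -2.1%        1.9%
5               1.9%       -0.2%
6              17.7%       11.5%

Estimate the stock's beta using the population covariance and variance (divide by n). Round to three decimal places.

Mean R_i = (-13.7 + 16.3 − 7.0 − 2.1 + 1.9 + 17.7) / 6 = 2.1833%
Mean R_m = (-7.5 + 9.0 − 3.0 + 1.9 − 0.2 + 11.5) / 6 = 1.9500%
Σ(R_i − R̄_i)(R_m − R̄_m) = 444.0850  ⇒  Cov = 444.0850 / 6 = 74.0142
Σ(R_m − R̄_m)² = 259.3350  ⇒  Var(R_m) = 259.3350 / 6 = 43.2225
β = Cov / Var(R_m) = 74.0142 / 43.2225 = 1.7124

1.712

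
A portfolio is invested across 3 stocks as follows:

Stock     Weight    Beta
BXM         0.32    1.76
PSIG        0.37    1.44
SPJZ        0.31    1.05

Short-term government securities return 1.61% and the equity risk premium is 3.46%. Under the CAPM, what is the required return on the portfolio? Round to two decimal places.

6.53%

β_P = Σ w_i β_i = 0.32×1.76 + 0.37×1.44 + 0.31×1.05 = 1.4215
E(R_P) = R_f + β_P × MRP = 1.61% + 1.4215 × 3.46% = 6.53%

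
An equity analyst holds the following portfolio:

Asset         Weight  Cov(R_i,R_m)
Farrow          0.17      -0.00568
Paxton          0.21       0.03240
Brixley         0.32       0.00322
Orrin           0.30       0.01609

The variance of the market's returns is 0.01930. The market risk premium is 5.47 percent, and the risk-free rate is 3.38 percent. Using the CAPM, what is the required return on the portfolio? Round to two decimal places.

6.69%

β_Farrow = -0.00568 / 0.01930 = -0.2943
β_Paxton = 0.03240 / 0.01930 = 1.6788
β_Brixley = 0.00322 / 0.01930 = 0.1668
β_Orrin = 0.01609 / 0.01930 = 0.8337
β_P = Σ w_i β_i = 0.17×-0.2943 + 0.21×1.6788 + 0.32×0.1668 + 0.30×0.8337 = 0.6060
E(R_P) = R_f + β_P × MRP = 3.38% + 0.6060 × 5.47% = 6.69%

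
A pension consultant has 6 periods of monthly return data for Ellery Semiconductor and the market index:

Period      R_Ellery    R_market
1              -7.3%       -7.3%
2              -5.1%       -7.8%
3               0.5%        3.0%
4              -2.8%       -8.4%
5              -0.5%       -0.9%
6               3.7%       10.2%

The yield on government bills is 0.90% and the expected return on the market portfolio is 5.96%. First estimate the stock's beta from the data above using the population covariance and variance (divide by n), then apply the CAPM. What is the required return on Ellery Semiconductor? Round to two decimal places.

3.36%

Mean R_i = (-7.3 − 5.1 + 0.5 − 2.8 − 0.5 + 3.7) / 6 = -1.9167%
Mean R_m = (-7.3 − 7.8 + 3.0 − 8.4 − 0.9 + 10.2) / 6 = -1.8667%
Σ(R_i − R̄_i)(R_m − R̄_m) = 134.8133  ⇒  Cov = 134.8133 / 6 = 22.4689
Σ(R_m − R̄_m)² = 277.6333  ⇒  Var(R_m) = 277.6333 / 6 = 46.2722
β = Cov / Var(R_m) = 22.4689 / 46.2722 = 0.4856
MRP = 5.96% − 0.90% = 5.06%
E(R) = R_f + β × MRP = 0.90% + 0.4856 × 5.06% = 3.36%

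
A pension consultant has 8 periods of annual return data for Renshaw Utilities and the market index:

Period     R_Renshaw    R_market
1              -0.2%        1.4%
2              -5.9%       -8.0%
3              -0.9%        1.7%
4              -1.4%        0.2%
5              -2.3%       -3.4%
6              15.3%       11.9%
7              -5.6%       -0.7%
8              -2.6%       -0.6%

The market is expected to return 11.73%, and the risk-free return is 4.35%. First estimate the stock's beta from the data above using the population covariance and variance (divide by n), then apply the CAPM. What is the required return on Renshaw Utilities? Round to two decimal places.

12.38%

Mean R_i = (-0.2 − 5.9 − 0.9 − 1.4 − 2.3 + 15.3 − 5.6 − 2.6) / 8 = -0.4500%
Mean R_m = (1.4 − 8.0 + 1.7 + 0.2 − 3.4 + 11.9 − 0.7 − 0.6) / 8 = 0.3125%
Σ(R_i − R̄_i)(R_m − R̄_m) = 241.6050  ⇒  Cov = 241.6050 / 8 = 30.2006
Σ(R_m − R̄_m)² = 222.1288  ⇒  Var(R_m) = 222.1288 / 8 = 27.7661
β = Cov / Var(R_m) = 30.2006 / 27.7661 = 1.0877
MRP = 11.73% − 4.35% = 7.38%
E(R) = R_f + β × MRP = 4.35% + 1.0877 × 7.38% = 12.38%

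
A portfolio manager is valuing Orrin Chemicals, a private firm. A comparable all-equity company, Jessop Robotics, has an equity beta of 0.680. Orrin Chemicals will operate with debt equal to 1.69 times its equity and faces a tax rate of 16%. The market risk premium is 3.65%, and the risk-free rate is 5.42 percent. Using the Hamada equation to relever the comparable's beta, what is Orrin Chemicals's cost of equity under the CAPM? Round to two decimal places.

β_L = β_U × [1 + (1 − t)(D/E)] = 0.680 × [1 + (1 − 0.16) × 1.69]
    = 0.680 × [1 + 0.84 × 1.69] = 0.680 × 2.4196 = 1.6453
E(R) = R_f + β_L × MRP = 5.42% + 1.6453 × 3.65% = 11.43%

11.43%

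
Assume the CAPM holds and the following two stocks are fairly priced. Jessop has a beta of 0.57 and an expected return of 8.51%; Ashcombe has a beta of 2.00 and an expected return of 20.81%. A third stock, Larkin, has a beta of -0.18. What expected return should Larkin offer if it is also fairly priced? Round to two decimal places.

2.06%

MRP (SML slope) = (20.81% − 8.51%) / (2.00 − 0.57) = 12.30% / 1.43 = 8.6014%
R_f (intercept) = 8.51% − 0.57 × 8.6014% = 3.6072%
E(R_Larkin) = R_f + β × MRP = 3.6072% + -0.18 × 8.6014% = 2.06%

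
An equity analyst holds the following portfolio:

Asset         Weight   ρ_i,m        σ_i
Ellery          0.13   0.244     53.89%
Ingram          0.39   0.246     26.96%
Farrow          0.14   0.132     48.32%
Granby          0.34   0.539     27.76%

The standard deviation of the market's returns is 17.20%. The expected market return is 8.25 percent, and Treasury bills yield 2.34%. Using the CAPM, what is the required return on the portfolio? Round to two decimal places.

5.87%

β_Ellery = 0.244 × 53.89% / 17.20% = 0.7645
β_Ingram = 0.246 × 26.96% / 17.20% = 0.3856
β_Farrow = 0.132 × 48.32% / 17.20% = 0.3708
β_Granby = 0.539 × 27.76% / 17.20% = 0.8699
β_P = Σ w_i β_i = 0.13×0.7645 + 0.39×0.3856 + 0.14×0.3708 + 0.34×0.8699 = 0.5974
MRP = 8.25% − 2.34% = 5.91%
E(R_P) = R_f + β_P × MRP = 2.34% + 0.5974 × 5.91% = 5.87%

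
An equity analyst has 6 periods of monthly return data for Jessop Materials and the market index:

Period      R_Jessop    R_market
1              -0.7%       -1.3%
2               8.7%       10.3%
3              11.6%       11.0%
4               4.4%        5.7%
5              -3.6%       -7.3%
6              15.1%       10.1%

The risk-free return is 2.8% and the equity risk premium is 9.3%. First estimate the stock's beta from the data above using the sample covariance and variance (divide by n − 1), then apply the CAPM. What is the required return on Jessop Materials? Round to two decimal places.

11.18%

Mean R_i = (-0.7 + 8.7 + 11.6 + 4.4 − 3.6 + 15.1) / 6 = 5.9167%
Mean R_m = (-1.3 + 10.3 + 11.0 + 5.7 − 7.3 + 10.1) / 6 = 4.7500%
Σ(R_i − R̄_i)(R_m − R̄_m) = 253.3650  ⇒  Cov = 253.3650 / 5 = 50.6730
Σ(R_m − R̄_m)² = 281.1950  ⇒  Var(R_m) = 281.1950 / 5 = 56.2390
β = Cov / Var(R_m) = 50.6730 / 56.2390 = 0.9010
E(R) = R_f + β × MRP = 2.8% + 0.9010 × 9.3% = 11.18%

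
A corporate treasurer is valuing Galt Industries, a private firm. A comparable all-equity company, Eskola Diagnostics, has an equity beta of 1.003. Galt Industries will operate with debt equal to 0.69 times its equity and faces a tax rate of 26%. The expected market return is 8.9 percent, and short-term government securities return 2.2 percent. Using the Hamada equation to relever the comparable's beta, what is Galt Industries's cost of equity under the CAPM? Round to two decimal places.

β_L = β_U × [1 + (1 − t)(D/E)] = 1.003 × [1 + (1 − 0.26) × 0.69]
    = 1.003 × [1 + 0.74 × 0.69] = 1.003 × 1.5106 = 1.5151
MRP = 8.9% − 2.2% = 6.70%
E(R) = R_f + β_L × MRP = 2.2% + 1.5151 × 6.7% = 12.35%

12.35%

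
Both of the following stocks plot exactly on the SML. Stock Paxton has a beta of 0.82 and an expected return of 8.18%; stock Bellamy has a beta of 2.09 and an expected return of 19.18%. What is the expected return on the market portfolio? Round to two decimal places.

Both satisfy E(R) = R_f + β·MRP, so the slope of the SML is
MRP = (19.18% − 8.18%) / (2.09 − 0.82) = 11.00% / 1.27 = 8.6614%
R_f = E(R_Paxton) − β_Paxton·MRP = 8.18% − 0.82 × 8.6614% = 1.0777%
E(R_m) = R_f + MRP = 1.0777% + 8.6614% = 9.74%

9.74%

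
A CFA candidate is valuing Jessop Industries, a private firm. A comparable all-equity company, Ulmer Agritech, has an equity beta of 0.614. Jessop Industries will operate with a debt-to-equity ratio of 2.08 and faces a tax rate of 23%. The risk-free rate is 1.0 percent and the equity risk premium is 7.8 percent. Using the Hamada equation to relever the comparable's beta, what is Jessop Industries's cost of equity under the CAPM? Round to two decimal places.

β_L = β_U × [1 + (1 − t)(D/E)] = 0.614 × [1 + (1 − 0.23) × 2.08]
    = 0.614 × [1 + 0.77 × 2.08] = 0.614 × 2.6016 = 1.5974
E(R) = R_f + β_L × MRP = 1.0% + 1.5974 × 7.8% = 13.46%

13.46%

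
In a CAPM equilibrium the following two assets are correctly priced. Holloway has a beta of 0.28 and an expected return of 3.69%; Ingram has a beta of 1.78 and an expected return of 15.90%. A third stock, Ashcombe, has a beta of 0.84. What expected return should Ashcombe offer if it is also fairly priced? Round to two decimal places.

8.25%

MRP (SML slope) = (15.90% − 3.69%) / (1.78 − 0.28) = 12.21% / 1.50 = 8.1400%
R_f (intercept) = 3.69% − 0.28 × 8.1400% = 1.4108%
E(R_Ashcombe) = R_f + β × MRP = 1.4108% + 0.84 × 8.1400% = 8.25%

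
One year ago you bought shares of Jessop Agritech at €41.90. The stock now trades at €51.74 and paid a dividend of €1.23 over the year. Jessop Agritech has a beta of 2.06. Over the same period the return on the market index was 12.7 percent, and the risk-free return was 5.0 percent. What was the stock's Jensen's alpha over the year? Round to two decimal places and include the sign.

+5.56%

Realised HPR = (P1 + D1 − P0) / P0 = (51.74 + 1.23 − 41.90) / 41.90 = 11.07 / 41.90 = 26.4200%
MRP = 12.7% − 5.0% = 7.70%
CAPM required = R_f + β·MRP = 5.0% + 2.06 × 7.7% = 20.8620%
α = realised − required = 26.4200% − 20.8620% = +5.56%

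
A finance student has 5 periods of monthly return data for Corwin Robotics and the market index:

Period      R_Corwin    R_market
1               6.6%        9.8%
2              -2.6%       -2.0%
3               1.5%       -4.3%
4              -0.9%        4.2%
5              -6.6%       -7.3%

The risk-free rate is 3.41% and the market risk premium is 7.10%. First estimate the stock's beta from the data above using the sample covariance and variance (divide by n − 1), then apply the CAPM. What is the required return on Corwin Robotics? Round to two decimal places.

Mean R_i = (6.6 − 2.6 + 1.5 − 0.9 − 6.6) / 5 = -0.4000%
Mean R_m = (9.8 − 2.0 − 4.3 + 4.2 − 7.3) / 5 = 0.0800%
Σ(R_i − R̄_i)(R_m − R̄_m) = 107.9900  ⇒  Cov = 107.9900 / 4 = 26.9975
Σ(R_m − R̄_m)² = 189.4280  ⇒  Var(R_m) = 189.4280 / 4 = 47.3570
β = Cov / Var(R_m) = 26.9975 / 47.3570 = 0.5701
E(R) = R_f + β × MRP = 3.41% + 0.5701 × 7.10% = 7.46%

7.46%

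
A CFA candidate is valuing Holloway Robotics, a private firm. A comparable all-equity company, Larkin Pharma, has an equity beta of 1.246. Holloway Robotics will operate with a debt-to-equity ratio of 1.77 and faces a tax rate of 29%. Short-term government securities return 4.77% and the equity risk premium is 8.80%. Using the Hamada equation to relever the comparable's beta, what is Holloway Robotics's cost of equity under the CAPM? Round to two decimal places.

29.51%

β_L = β_U × [1 + (1 − t)(D/E)] = 1.246 × [1 + (1 − 0.29) × 1.77]
    = 1.246 × [1 + 0.71 × 1.77] = 1.246 × 2.2567 = 2.8118
E(R) = R_f + β_L × MRP = 4.77% + 2.8118 × 8.80% = 29.51%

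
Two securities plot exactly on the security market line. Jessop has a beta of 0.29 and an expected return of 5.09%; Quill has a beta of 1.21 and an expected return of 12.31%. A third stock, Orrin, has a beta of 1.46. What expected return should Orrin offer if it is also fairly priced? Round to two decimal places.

MRP (SML slope) = (12.31% − 5.09%) / (1.21 − 0.29) = 7.22% / 0.92 = 7.8478%
R_f (intercept) = 5.09% − 0.29 × 7.8478% = 2.8141%
E(R_Orrin) = R_f + β × MRP = 2.8141% + 1.46 × 7.8478% = 14.27%

14.27%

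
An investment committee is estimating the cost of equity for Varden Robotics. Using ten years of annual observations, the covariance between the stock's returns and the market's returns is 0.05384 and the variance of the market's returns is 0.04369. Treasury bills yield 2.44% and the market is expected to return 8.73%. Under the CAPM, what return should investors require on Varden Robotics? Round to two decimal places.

β = Cov(R_i, R_m) / Var(R_m) = 0.05384 / 0.04369 = 1.2323
MRP = 8.73% − 2.44% = 6.29%
E(R) = R_f + β × MRP = 2.44% + 1.2323 × 6.29% = 10.19%

10.19%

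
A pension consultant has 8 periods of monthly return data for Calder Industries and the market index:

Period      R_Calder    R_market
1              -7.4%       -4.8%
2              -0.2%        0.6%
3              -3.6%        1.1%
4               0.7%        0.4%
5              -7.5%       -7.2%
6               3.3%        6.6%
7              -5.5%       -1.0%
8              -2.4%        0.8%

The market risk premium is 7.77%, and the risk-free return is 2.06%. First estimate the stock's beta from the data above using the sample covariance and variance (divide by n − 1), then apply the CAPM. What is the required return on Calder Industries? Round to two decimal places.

8.60%

Mean R_i = (-7.4 − 0.2 − 3.6 + 0.7 − 7.5 + 3.3 − 5.5 − 2.4) / 8 = -2.8250%
Mean R_m = (-4.8 + 0.6 + 1.1 + 0.4 − 7.2 + 6.6 − 1.0 + 0.8) / 8 = -0.4375%
Σ(R_i − R̄_i)(R_m − R̄_m) = 101.1925  ⇒  Cov = 101.1925 / 7 = 14.4561
Σ(R_m − R̄_m)² = 120.2788  ⇒  Var(R_m) = 120.2788 / 7 = 17.1827
β = Cov / Var(R_m) = 14.4561 / 17.1827 = 0.8413
E(R) = R_f + β × MRP = 2.06% + 0.8413 × 7.77% = 8.60%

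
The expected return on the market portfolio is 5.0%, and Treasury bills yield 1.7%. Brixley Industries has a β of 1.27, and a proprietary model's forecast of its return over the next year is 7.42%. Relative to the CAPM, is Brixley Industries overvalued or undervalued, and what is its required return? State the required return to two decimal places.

MRP = 5.0% − 1.7% = 3.30%
Required return = R_f + β·MRP = 1.7% + 1.27 × 3.3% = 5.89%
Forecast 7.42% > required 5.89% → the stock plots above the SML → undervalued.

Undervalued; required return 5.89%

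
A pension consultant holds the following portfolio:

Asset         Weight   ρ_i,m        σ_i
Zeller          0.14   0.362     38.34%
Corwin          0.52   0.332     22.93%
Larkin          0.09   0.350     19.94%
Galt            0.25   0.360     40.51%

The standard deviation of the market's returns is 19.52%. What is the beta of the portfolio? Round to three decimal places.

0.521

β_Zeller = 0.362 × 38.34% / 19.52% = 0.7110
β_Corwin = 0.332 × 22.93% / 19.52% = 0.3900
β_Larkin = 0.350 × 19.94% / 19.52% = 0.3575
β_Galt = 0.360 × 40.51% / 19.52% = 0.7471
β_P = Σ w_i β_i = 0.14×0.7110 + 0.52×0.3900 + 0.09×0.3575 + 0.25×0.7471 = 0.5213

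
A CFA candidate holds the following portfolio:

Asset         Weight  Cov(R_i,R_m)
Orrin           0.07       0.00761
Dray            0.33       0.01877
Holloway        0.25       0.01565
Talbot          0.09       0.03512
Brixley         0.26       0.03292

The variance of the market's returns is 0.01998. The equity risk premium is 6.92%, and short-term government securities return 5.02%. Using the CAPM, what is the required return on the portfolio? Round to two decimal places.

12.76%

β_Orrin = 0.00761 / 0.01998 = 0.3809
β_Dray = 0.01877 / 0.01998 = 0.9394
β_Holloway = 0.01565 / 0.01998 = 0.7833
β_Talbot = 0.03512 / 0.01998 = 1.7578
β_Brixley = 0.03292 / 0.01998 = 1.6476
β_P = Σ w_i β_i = 0.07×0.3809 + 0.33×0.9394 + 0.25×0.7833 + 0.09×1.7578 + 0.26×1.6476 = 1.1191
E(R_P) = R_f + β_P × MRP = 5.02% + 1.1191 × 6.92% = 12.76%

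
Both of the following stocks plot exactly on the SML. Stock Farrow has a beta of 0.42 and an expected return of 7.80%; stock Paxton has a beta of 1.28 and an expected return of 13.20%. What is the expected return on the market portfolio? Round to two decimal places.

11.44%

Both satisfy E(R) = R_f + β·MRP, so the slope of the SML is
MRP = (13.20% − 7.80%) / (1.28 − 0.42) = 5.40% / 0.86 = 6.2791%
R_f = E(R_Farrow) − β_Farrow·MRP = 7.80% − 0.42 × 6.2791% = 5.1628%
E(R_m) = R_f + MRP = 5.1628% + 6.2791% = 11.44%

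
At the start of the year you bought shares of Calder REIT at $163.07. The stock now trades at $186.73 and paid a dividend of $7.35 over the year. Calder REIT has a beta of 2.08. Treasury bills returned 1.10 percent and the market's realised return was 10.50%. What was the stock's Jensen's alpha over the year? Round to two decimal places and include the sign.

-1.64%

Realised HPR = (P1 + D1 − P0) / P0 = (186.73 + 7.35 − 163.07) / 163.07 = 31.01 / 163.07 = 19.0164%
MRP = 10.50% − 1.10% = 9.40%
CAPM required = R_f + β·MRP = 1.10% + 2.08 × 9.40% = 20.6520%
α = realised − required = 19.0164% − 20.6520% = -1.64%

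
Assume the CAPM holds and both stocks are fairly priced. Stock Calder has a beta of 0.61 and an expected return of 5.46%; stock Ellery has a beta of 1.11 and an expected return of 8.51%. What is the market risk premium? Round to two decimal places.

6.10%

Both satisfy E(R) = R_f + β·MRP, so the slope of the SML is
MRP = (8.51% − 5.46%) / (1.11 − 0.61) = 3.05% / 0.50 = 6.1000%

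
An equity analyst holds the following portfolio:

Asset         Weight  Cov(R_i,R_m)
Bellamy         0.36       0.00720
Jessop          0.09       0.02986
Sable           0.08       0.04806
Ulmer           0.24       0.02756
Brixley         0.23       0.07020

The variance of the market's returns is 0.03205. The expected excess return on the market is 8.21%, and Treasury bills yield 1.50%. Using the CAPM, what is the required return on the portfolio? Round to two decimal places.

9.67%

β_Bellamy = 0.00720 / 0.03205 = 0.2246
β_Jessop = 0.02986 / 0.03205 = 0.9317
β_Sable = 0.04806 / 0.03205 = 1.4995
β_Ulmer = 0.02756 / 0.03205 = 0.8599
β_Brixley = 0.07020 / 0.03205 = 2.1903
β_P = Σ w_i β_i = 0.36×0.2246 + 0.09×0.9317 + 0.08×1.4995 + 0.24×0.8599 + 0.23×2.1903 = 0.9948
E(R_P) = R_f + β_P × MRP = 1.50% + 0.9948 × 8.21% = 9.67%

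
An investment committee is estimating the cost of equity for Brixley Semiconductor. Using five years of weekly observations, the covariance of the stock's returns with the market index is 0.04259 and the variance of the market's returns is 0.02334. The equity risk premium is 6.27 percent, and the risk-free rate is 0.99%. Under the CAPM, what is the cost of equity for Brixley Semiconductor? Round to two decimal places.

12.43%

β = Cov(R_i, R_m) / Var(R_m) = 0.04259 / 0.02334 = 1.8248
E(R) = R_f + β × MRP = 0.99% + 1.8248 × 6.27% = 12.43%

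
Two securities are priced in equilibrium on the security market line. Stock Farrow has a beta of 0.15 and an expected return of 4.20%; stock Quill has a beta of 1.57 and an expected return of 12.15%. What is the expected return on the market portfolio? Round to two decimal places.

8.96%

Both satisfy E(R) = R_f + β·MRP, so the slope of the SML is
MRP = (12.15% − 4.20%) / (1.57 − 0.15) = 7.95% / 1.42 = 5.5986%
R_f = E(R_Farrow) − β_Farrow·MRP = 4.20% − 0.15 × 5.5986% = 3.3602%
E(R_m) = R_f + MRP = 3.3602% + 5.5986% = 8.96%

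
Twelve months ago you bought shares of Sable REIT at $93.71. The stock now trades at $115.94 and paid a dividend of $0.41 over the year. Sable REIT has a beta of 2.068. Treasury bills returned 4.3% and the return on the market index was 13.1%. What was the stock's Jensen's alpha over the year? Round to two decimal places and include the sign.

+1.66%

Realised HPR = (P1 + D1 − P0) / P0 = (115.94 + 0.41 − 93.71) / 93.71 = 22.64 / 93.71 = 24.1596%
MRP = 13.1% − 4.3% = 8.80%
CAPM required = R_f + β·MRP = 4.3% + 2.068 × 8.8% = 22.4984%
α = realised − required = 24.1596% − 22.4984% = +1.66%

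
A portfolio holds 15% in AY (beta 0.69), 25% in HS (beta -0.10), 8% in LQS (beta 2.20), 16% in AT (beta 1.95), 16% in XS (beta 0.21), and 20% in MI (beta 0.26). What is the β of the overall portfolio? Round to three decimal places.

0.652

β_P = Σ w_i β_i = 0.15×0.69 + 0.25×-0.10 + 0.08×2.20 + 0.16×1.95 + 0.16×0.21 + 0.20×0.26 = 0.6521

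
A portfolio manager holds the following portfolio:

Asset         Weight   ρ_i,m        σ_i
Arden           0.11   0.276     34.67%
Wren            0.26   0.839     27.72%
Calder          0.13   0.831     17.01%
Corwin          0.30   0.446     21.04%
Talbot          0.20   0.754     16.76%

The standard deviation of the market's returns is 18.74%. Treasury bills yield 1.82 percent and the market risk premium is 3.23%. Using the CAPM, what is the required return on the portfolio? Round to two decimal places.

4.28%

β_Arden = 0.276 × 34.67% / 18.74% = 0.5106
β_Wren = 0.839 × 27.72% / 18.74% = 1.2410
β_Calder = 0.831 × 17.01% / 18.74% = 0.7543
β_Corwin = 0.446 × 21.04% / 18.74% = 0.5007
β_Talbot = 0.754 × 16.76% / 18.74% = 0.6743
β_P = Σ w_i β_i = 0.11×0.5106 + 0.26×1.2410 + 0.13×0.7543 + 0.30×0.5007 + 0.20×0.6743 = 0.7620
E(R_P) = R_f + β_P × MRP = 1.82% + 0.7620 × 3.23% = 4.28%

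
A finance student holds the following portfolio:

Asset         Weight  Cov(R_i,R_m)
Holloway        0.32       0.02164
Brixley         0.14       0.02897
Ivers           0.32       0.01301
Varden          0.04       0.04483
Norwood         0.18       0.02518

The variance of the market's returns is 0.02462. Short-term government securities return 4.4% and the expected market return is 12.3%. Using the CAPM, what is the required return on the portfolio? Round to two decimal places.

β_Holloway = 0.02164 / 0.02462 = 0.8790
β_Brixley = 0.02897 / 0.02462 = 1.1767
β_Ivers = 0.01301 / 0.02462 = 0.5284
β_Varden = 0.04483 / 0.02462 = 1.8209
β_Norwood = 0.02518 / 0.02462 = 1.0227
β_P = Σ w_i β_i = 0.32×0.8790 + 0.14×1.1767 + 0.32×0.5284 + 0.04×1.8209 + 0.18×1.0227 = 0.8720
MRP = 12.3% − 4.4% = 7.90%
E(R_P) = R_f + β_P × MRP = 4.4% + 0.8720 × 7.9% = 11.29%

11.29%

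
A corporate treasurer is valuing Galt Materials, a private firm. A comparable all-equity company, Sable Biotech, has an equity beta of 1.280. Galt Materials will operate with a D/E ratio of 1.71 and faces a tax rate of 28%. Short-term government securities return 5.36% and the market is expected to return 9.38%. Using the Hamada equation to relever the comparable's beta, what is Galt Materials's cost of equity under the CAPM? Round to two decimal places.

16.84%

β_L = β_U × [1 + (1 − t)(D/E)] = 1.280 × [1 + (1 − 0.28) × 1.71]
    = 1.280 × [1 + 0.72 × 1.71] = 1.280 × 2.2312 = 2.8559
MRP = 9.38% − 5.36% = 4.02%
E(R) = R_f + β_L × MRP = 5.36% + 2.8559 × 4.02% = 16.84%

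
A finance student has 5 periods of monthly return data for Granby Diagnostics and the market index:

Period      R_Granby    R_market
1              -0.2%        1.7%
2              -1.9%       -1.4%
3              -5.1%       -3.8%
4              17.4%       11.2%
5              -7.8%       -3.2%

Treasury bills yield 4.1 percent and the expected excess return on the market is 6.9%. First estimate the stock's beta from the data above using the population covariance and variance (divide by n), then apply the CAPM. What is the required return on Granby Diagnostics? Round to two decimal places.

15.04%

Mean R_i = (-0.2 − 1.9 − 5.1 + 17.4 − 7.8) / 5 = 0.4800%
Mean R_m = (1.7 − 1.4 − 3.8 + 11.2 − 3.2) / 5 = 0.9000%
Σ(R_i − R̄_i)(R_m − R̄_m) = 239.3800  ⇒  Cov = 239.3800 / 5 = 47.8760
Σ(R_m − R̄_m)² = 150.9200  ⇒  Var(R_m) = 150.9200 / 5 = 30.1840
β = Cov / Var(R_m) = 47.8760 / 30.1840 = 1.5861
E(R) = R_f + β × MRP = 4.1% + 1.5861 × 6.9% = 15.04%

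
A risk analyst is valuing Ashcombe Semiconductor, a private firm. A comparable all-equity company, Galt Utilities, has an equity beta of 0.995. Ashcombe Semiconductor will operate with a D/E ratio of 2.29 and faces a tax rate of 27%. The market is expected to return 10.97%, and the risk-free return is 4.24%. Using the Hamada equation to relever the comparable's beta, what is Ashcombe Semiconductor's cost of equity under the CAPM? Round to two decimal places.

22.13%

β_L = β_U × [1 + (1 − t)(D/E)] = 0.995 × [1 + (1 − 0.27) × 2.29]
    = 0.995 × [1 + 0.73 × 2.29] = 0.995 × 2.6717 = 2.6583
MRP = 10.97% − 4.24% = 6.73%
E(R) = R_f + β_L × MRP = 4.24% + 2.6583 × 6.73% = 22.13%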